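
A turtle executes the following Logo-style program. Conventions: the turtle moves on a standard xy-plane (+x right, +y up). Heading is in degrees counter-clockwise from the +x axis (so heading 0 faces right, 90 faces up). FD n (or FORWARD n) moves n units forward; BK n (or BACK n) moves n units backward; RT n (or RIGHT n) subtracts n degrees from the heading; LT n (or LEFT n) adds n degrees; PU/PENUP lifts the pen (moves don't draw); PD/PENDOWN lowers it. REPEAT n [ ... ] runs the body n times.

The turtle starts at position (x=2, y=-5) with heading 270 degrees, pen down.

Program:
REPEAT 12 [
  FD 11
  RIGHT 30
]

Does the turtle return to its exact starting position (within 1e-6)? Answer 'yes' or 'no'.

Executing turtle program step by step:
Start: pos=(2,-5), heading=270, pen down
REPEAT 12 [
  -- iteration 1/12 --
  FD 11: (2,-5) -> (2,-16) [heading=270, draw]
  RT 30: heading 270 -> 240
  -- iteration 2/12 --
  FD 11: (2,-16) -> (-3.5,-25.526) [heading=240, draw]
  RT 30: heading 240 -> 210
  -- iteration 3/12 --
  FD 11: (-3.5,-25.526) -> (-13.026,-31.026) [heading=210, draw]
  RT 30: heading 210 -> 180
  -- iteration 4/12 --
  FD 11: (-13.026,-31.026) -> (-24.026,-31.026) [heading=180, draw]
  RT 30: heading 180 -> 150
  -- iteration 5/12 --
  FD 11: (-24.026,-31.026) -> (-33.553,-25.526) [heading=150, draw]
  RT 30: heading 150 -> 120
  -- iteration 6/12 --
  FD 11: (-33.553,-25.526) -> (-39.053,-16) [heading=120, draw]
  RT 30: heading 120 -> 90
  -- iteration 7/12 --
  FD 11: (-39.053,-16) -> (-39.053,-5) [heading=90, draw]
  RT 30: heading 90 -> 60
  -- iteration 8/12 --
  FD 11: (-39.053,-5) -> (-33.553,4.526) [heading=60, draw]
  RT 30: heading 60 -> 30
  -- iteration 9/12 --
  FD 11: (-33.553,4.526) -> (-24.026,10.026) [heading=30, draw]
  RT 30: heading 30 -> 0
  -- iteration 10/12 --
  FD 11: (-24.026,10.026) -> (-13.026,10.026) [heading=0, draw]
  RT 30: heading 0 -> 330
  -- iteration 11/12 --
  FD 11: (-13.026,10.026) -> (-3.5,4.526) [heading=330, draw]
  RT 30: heading 330 -> 300
  -- iteration 12/12 --
  FD 11: (-3.5,4.526) -> (2,-5) [heading=300, draw]
  RT 30: heading 300 -> 270
]
Final: pos=(2,-5), heading=270, 12 segment(s) drawn

Start position: (2, -5)
Final position: (2, -5)
Distance = 0; < 1e-6 -> CLOSED

Answer: yes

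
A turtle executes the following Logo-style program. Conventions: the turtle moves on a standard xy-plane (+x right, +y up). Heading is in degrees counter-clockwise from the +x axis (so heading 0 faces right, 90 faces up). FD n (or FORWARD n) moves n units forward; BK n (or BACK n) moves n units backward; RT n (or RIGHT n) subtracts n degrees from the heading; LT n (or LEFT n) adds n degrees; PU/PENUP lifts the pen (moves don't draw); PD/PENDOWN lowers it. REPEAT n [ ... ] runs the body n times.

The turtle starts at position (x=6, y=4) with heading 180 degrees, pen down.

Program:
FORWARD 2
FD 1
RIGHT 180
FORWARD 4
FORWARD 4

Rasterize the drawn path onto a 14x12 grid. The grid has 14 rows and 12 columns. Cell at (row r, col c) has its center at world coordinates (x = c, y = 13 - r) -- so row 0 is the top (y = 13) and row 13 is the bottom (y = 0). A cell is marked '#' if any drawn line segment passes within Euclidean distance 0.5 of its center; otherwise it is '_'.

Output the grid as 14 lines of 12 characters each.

Segment 0: (6,4) -> (4,4)
Segment 1: (4,4) -> (3,4)
Segment 2: (3,4) -> (7,4)
Segment 3: (7,4) -> (11,4)

Answer: ____________
____________
____________
____________
____________
____________
____________
____________
____________
___#########
____________
____________
____________
____________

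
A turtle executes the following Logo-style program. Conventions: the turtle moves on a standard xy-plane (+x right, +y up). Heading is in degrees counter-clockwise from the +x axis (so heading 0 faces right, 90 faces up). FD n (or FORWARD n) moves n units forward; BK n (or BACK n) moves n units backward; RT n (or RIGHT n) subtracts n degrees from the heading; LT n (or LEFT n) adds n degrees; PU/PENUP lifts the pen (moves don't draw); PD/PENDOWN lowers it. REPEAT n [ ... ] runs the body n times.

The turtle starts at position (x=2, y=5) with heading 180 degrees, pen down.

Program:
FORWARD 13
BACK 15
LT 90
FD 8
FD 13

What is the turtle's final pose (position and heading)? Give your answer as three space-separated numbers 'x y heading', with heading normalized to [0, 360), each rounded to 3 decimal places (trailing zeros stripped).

Answer: 4 -16 270

Derivation:
Executing turtle program step by step:
Start: pos=(2,5), heading=180, pen down
FD 13: (2,5) -> (-11,5) [heading=180, draw]
BK 15: (-11,5) -> (4,5) [heading=180, draw]
LT 90: heading 180 -> 270
FD 8: (4,5) -> (4,-3) [heading=270, draw]
FD 13: (4,-3) -> (4,-16) [heading=270, draw]
Final: pos=(4,-16), heading=270, 4 segment(s) drawn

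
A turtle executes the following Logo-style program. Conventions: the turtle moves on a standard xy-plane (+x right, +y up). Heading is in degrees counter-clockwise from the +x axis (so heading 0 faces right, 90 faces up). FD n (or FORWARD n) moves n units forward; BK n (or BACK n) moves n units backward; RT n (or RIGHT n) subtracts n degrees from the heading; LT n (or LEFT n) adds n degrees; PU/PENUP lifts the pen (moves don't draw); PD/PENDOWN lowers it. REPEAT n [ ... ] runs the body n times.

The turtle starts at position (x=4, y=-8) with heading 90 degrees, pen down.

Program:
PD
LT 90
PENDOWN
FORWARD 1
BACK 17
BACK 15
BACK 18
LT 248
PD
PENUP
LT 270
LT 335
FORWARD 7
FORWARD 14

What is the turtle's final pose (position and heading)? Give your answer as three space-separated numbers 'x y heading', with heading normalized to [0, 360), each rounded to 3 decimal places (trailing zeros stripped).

Answer: 67.322 -23.358 313

Derivation:
Executing turtle program step by step:
Start: pos=(4,-8), heading=90, pen down
PD: pen down
LT 90: heading 90 -> 180
PD: pen down
FD 1: (4,-8) -> (3,-8) [heading=180, draw]
BK 17: (3,-8) -> (20,-8) [heading=180, draw]
BK 15: (20,-8) -> (35,-8) [heading=180, draw]
BK 18: (35,-8) -> (53,-8) [heading=180, draw]
LT 248: heading 180 -> 68
PD: pen down
PU: pen up
LT 270: heading 68 -> 338
LT 335: heading 338 -> 313
FD 7: (53,-8) -> (57.774,-13.119) [heading=313, move]
FD 14: (57.774,-13.119) -> (67.322,-23.358) [heading=313, move]
Final: pos=(67.322,-23.358), heading=313, 4 segment(s) drawn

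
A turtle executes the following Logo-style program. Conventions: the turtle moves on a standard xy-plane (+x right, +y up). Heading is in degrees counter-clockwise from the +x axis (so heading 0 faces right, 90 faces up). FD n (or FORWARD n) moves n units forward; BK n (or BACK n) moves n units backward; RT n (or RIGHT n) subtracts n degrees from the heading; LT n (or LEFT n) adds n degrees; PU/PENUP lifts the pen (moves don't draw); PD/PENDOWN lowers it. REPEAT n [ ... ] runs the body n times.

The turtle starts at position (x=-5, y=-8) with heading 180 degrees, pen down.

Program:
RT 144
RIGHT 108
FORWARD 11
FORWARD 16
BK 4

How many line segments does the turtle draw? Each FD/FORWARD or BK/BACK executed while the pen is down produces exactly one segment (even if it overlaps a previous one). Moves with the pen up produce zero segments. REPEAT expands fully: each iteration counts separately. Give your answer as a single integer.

Executing turtle program step by step:
Start: pos=(-5,-8), heading=180, pen down
RT 144: heading 180 -> 36
RT 108: heading 36 -> 288
FD 11: (-5,-8) -> (-1.601,-18.462) [heading=288, draw]
FD 16: (-1.601,-18.462) -> (3.343,-33.679) [heading=288, draw]
BK 4: (3.343,-33.679) -> (2.107,-29.874) [heading=288, draw]
Final: pos=(2.107,-29.874), heading=288, 3 segment(s) drawn
Segments drawn: 3

Answer: 3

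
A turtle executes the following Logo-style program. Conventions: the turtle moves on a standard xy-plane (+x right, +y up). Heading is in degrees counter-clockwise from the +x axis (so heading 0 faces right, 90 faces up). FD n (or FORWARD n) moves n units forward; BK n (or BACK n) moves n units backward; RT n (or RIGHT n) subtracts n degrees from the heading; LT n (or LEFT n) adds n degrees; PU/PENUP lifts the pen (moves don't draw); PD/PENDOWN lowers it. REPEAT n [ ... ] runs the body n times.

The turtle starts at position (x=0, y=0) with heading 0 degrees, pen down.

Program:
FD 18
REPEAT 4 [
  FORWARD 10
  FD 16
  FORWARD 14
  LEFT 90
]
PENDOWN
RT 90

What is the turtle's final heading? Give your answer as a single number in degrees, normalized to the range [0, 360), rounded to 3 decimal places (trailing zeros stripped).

Executing turtle program step by step:
Start: pos=(0,0), heading=0, pen down
FD 18: (0,0) -> (18,0) [heading=0, draw]
REPEAT 4 [
  -- iteration 1/4 --
  FD 10: (18,0) -> (28,0) [heading=0, draw]
  FD 16: (28,0) -> (44,0) [heading=0, draw]
  FD 14: (44,0) -> (58,0) [heading=0, draw]
  LT 90: heading 0 -> 90
  -- iteration 2/4 --
  FD 10: (58,0) -> (58,10) [heading=90, draw]
  FD 16: (58,10) -> (58,26) [heading=90, draw]
  FD 14: (58,26) -> (58,40) [heading=90, draw]
  LT 90: heading 90 -> 180
  -- iteration 3/4 --
  FD 10: (58,40) -> (48,40) [heading=180, draw]
  FD 16: (48,40) -> (32,40) [heading=180, draw]
  FD 14: (32,40) -> (18,40) [heading=180, draw]
  LT 90: heading 180 -> 270
  -- iteration 4/4 --
  FD 10: (18,40) -> (18,30) [heading=270, draw]
  FD 16: (18,30) -> (18,14) [heading=270, draw]
  FD 14: (18,14) -> (18,0) [heading=270, draw]
  LT 90: heading 270 -> 0
]
PD: pen down
RT 90: heading 0 -> 270
Final: pos=(18,0), heading=270, 13 segment(s) drawn

Answer: 270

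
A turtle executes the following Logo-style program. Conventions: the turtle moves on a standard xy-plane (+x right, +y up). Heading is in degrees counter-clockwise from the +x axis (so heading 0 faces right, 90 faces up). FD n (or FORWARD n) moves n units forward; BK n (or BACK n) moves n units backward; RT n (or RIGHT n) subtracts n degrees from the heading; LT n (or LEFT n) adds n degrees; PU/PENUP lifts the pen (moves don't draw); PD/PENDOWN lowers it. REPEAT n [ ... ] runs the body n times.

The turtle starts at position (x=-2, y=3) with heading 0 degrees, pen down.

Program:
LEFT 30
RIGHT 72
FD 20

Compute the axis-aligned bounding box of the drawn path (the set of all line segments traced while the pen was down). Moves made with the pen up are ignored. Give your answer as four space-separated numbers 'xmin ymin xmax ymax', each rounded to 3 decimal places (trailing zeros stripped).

Answer: -2 -10.383 12.863 3

Derivation:
Executing turtle program step by step:
Start: pos=(-2,3), heading=0, pen down
LT 30: heading 0 -> 30
RT 72: heading 30 -> 318
FD 20: (-2,3) -> (12.863,-10.383) [heading=318, draw]
Final: pos=(12.863,-10.383), heading=318, 1 segment(s) drawn

Segment endpoints: x in {-2, 12.863}, y in {-10.383, 3}
xmin=-2, ymin=-10.383, xmax=12.863, ymax=3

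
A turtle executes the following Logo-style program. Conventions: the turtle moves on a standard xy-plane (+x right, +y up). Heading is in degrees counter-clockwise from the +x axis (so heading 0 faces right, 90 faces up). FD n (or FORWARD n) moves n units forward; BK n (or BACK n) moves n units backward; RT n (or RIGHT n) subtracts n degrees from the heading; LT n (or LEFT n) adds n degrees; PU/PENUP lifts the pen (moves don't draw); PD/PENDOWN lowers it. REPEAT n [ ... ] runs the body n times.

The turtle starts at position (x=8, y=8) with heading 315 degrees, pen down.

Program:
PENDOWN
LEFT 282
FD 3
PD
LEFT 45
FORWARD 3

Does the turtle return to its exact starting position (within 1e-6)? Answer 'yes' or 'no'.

Executing turtle program step by step:
Start: pos=(8,8), heading=315, pen down
PD: pen down
LT 282: heading 315 -> 237
FD 3: (8,8) -> (6.366,5.484) [heading=237, draw]
PD: pen down
LT 45: heading 237 -> 282
FD 3: (6.366,5.484) -> (6.99,2.55) [heading=282, draw]
Final: pos=(6.99,2.55), heading=282, 2 segment(s) drawn

Start position: (8, 8)
Final position: (6.99, 2.55)
Distance = 5.543; >= 1e-6 -> NOT closed

Answer: no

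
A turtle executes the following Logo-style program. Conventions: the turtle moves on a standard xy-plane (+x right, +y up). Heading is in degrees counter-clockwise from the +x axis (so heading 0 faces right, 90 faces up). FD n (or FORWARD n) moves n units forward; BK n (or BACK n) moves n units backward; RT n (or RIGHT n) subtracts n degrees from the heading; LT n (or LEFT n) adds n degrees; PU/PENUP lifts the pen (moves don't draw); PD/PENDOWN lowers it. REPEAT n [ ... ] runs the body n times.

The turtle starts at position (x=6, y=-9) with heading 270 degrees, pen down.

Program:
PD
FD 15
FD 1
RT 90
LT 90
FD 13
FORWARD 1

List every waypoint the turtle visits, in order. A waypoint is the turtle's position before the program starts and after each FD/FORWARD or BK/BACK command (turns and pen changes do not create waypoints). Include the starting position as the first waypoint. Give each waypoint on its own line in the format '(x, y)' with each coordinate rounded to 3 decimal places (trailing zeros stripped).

Answer: (6, -9)
(6, -24)
(6, -25)
(6, -38)
(6, -39)

Derivation:
Executing turtle program step by step:
Start: pos=(6,-9), heading=270, pen down
PD: pen down
FD 15: (6,-9) -> (6,-24) [heading=270, draw]
FD 1: (6,-24) -> (6,-25) [heading=270, draw]
RT 90: heading 270 -> 180
LT 90: heading 180 -> 270
FD 13: (6,-25) -> (6,-38) [heading=270, draw]
FD 1: (6,-38) -> (6,-39) [heading=270, draw]
Final: pos=(6,-39), heading=270, 4 segment(s) drawn
Waypoints (5 total):
(6, -9)
(6, -24)
(6, -25)
(6, -38)
(6, -39)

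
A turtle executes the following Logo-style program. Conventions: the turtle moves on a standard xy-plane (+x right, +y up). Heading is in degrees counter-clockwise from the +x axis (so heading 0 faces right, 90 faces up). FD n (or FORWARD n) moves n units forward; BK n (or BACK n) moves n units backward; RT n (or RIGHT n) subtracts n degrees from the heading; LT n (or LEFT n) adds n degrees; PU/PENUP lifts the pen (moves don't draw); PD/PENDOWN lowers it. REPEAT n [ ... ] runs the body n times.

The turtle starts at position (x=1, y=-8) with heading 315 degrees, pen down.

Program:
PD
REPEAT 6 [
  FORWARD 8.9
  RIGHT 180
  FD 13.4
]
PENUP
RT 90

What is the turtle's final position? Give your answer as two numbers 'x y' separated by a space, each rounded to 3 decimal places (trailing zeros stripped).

Executing turtle program step by step:
Start: pos=(1,-8), heading=315, pen down
PD: pen down
REPEAT 6 [
  -- iteration 1/6 --
  FD 8.9: (1,-8) -> (7.293,-14.293) [heading=315, draw]
  RT 180: heading 315 -> 135
  FD 13.4: (7.293,-14.293) -> (-2.182,-4.818) [heading=135, draw]
  -- iteration 2/6 --
  FD 8.9: (-2.182,-4.818) -> (-8.475,1.475) [heading=135, draw]
  RT 180: heading 135 -> 315
  FD 13.4: (-8.475,1.475) -> (1,-8) [heading=315, draw]
  -- iteration 3/6 --
  FD 8.9: (1,-8) -> (7.293,-14.293) [heading=315, draw]
  RT 180: heading 315 -> 135
  FD 13.4: (7.293,-14.293) -> (-2.182,-4.818) [heading=135, draw]
  -- iteration 4/6 --
  FD 8.9: (-2.182,-4.818) -> (-8.475,1.475) [heading=135, draw]
  RT 180: heading 135 -> 315
  FD 13.4: (-8.475,1.475) -> (1,-8) [heading=315, draw]
  -- iteration 5/6 --
  FD 8.9: (1,-8) -> (7.293,-14.293) [heading=315, draw]
  RT 180: heading 315 -> 135
  FD 13.4: (7.293,-14.293) -> (-2.182,-4.818) [heading=135, draw]
  -- iteration 6/6 --
  FD 8.9: (-2.182,-4.818) -> (-8.475,1.475) [heading=135, draw]
  RT 180: heading 135 -> 315
  FD 13.4: (-8.475,1.475) -> (1,-8) [heading=315, draw]
]
PU: pen up
RT 90: heading 315 -> 225
Final: pos=(1,-8), heading=225, 12 segment(s) drawn

Answer: 1 -8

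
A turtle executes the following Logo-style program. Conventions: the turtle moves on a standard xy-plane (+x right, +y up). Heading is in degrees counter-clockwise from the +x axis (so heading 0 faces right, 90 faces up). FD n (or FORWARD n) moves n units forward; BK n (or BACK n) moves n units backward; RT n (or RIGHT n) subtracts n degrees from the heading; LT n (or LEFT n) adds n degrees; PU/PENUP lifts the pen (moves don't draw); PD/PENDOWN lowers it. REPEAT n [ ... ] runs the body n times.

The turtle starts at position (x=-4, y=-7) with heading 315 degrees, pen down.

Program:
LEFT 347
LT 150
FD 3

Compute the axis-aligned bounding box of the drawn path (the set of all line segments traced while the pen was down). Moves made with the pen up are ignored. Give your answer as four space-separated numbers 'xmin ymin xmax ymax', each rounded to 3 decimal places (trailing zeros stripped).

Executing turtle program step by step:
Start: pos=(-4,-7), heading=315, pen down
LT 347: heading 315 -> 302
LT 150: heading 302 -> 92
FD 3: (-4,-7) -> (-4.105,-4.002) [heading=92, draw]
Final: pos=(-4.105,-4.002), heading=92, 1 segment(s) drawn

Segment endpoints: x in {-4.105, -4}, y in {-7, -4.002}
xmin=-4.105, ymin=-7, xmax=-4, ymax=-4.002

Answer: -4.105 -7 -4 -4.002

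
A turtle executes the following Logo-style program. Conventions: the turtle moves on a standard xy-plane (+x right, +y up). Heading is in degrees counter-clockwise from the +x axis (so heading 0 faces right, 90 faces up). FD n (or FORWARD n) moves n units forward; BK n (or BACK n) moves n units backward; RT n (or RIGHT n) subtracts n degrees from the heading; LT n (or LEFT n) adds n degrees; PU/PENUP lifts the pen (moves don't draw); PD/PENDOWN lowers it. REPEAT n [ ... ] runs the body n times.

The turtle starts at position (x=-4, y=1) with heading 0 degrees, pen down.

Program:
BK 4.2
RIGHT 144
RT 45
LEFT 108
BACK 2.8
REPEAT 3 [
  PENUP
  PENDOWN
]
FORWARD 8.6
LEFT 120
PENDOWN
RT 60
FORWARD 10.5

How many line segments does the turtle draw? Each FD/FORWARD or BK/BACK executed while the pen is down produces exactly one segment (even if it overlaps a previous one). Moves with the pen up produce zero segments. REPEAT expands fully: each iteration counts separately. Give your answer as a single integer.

Executing turtle program step by step:
Start: pos=(-4,1), heading=0, pen down
BK 4.2: (-4,1) -> (-8.2,1) [heading=0, draw]
RT 144: heading 0 -> 216
RT 45: heading 216 -> 171
LT 108: heading 171 -> 279
BK 2.8: (-8.2,1) -> (-8.638,3.766) [heading=279, draw]
REPEAT 3 [
  -- iteration 1/3 --
  PU: pen up
  PD: pen down
  -- iteration 2/3 --
  PU: pen up
  PD: pen down
  -- iteration 3/3 --
  PU: pen up
  PD: pen down
]
FD 8.6: (-8.638,3.766) -> (-7.293,-4.729) [heading=279, draw]
LT 120: heading 279 -> 39
PD: pen down
RT 60: heading 39 -> 339
FD 10.5: (-7.293,-4.729) -> (2.51,-8.491) [heading=339, draw]
Final: pos=(2.51,-8.491), heading=339, 4 segment(s) drawn
Segments drawn: 4

Answer: 4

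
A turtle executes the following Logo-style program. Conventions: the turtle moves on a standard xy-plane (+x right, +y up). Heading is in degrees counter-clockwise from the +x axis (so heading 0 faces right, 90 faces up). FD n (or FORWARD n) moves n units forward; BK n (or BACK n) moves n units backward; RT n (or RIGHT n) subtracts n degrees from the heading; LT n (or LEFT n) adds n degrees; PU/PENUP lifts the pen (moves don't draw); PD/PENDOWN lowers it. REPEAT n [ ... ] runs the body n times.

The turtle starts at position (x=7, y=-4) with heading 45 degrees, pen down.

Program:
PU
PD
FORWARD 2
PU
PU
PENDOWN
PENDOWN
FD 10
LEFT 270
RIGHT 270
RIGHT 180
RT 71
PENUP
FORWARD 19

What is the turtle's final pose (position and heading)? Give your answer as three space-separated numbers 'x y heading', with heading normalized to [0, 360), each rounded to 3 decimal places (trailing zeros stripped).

Executing turtle program step by step:
Start: pos=(7,-4), heading=45, pen down
PU: pen up
PD: pen down
FD 2: (7,-4) -> (8.414,-2.586) [heading=45, draw]
PU: pen up
PU: pen up
PD: pen down
PD: pen down
FD 10: (8.414,-2.586) -> (15.485,4.485) [heading=45, draw]
LT 270: heading 45 -> 315
RT 270: heading 315 -> 45
RT 180: heading 45 -> 225
RT 71: heading 225 -> 154
PU: pen up
FD 19: (15.485,4.485) -> (-1.592,12.814) [heading=154, move]
Final: pos=(-1.592,12.814), heading=154, 2 segment(s) drawn

Answer: -1.592 12.814 154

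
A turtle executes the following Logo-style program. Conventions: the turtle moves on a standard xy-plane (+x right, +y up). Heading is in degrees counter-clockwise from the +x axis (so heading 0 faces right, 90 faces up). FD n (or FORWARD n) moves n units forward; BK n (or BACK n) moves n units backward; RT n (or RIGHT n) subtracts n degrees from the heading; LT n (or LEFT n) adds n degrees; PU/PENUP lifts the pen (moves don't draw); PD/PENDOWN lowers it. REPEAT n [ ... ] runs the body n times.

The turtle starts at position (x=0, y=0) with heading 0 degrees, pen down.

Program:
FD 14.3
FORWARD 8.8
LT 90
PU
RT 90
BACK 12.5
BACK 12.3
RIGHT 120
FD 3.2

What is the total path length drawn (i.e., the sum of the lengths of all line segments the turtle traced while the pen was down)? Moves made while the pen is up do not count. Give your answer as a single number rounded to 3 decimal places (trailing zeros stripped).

Answer: 23.1

Derivation:
Executing turtle program step by step:
Start: pos=(0,0), heading=0, pen down
FD 14.3: (0,0) -> (14.3,0) [heading=0, draw]
FD 8.8: (14.3,0) -> (23.1,0) [heading=0, draw]
LT 90: heading 0 -> 90
PU: pen up
RT 90: heading 90 -> 0
BK 12.5: (23.1,0) -> (10.6,0) [heading=0, move]
BK 12.3: (10.6,0) -> (-1.7,0) [heading=0, move]
RT 120: heading 0 -> 240
FD 3.2: (-1.7,0) -> (-3.3,-2.771) [heading=240, move]
Final: pos=(-3.3,-2.771), heading=240, 2 segment(s) drawn

Segment lengths:
  seg 1: (0,0) -> (14.3,0), length = 14.3
  seg 2: (14.3,0) -> (23.1,0), length = 8.8
Total = 23.1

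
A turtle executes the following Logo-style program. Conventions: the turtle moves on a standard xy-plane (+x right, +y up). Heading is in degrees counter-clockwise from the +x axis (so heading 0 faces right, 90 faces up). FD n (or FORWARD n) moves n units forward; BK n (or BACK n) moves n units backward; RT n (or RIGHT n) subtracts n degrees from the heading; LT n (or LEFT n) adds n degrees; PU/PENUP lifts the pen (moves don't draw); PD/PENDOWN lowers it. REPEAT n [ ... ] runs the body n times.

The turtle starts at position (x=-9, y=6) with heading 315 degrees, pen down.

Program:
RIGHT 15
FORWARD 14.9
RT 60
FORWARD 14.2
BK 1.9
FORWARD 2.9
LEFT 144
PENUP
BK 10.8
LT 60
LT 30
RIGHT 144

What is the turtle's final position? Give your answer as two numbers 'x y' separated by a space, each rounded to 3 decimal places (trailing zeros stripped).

Answer: -19.016 -24.46

Derivation:
Executing turtle program step by step:
Start: pos=(-9,6), heading=315, pen down
RT 15: heading 315 -> 300
FD 14.9: (-9,6) -> (-1.55,-6.904) [heading=300, draw]
RT 60: heading 300 -> 240
FD 14.2: (-1.55,-6.904) -> (-8.65,-19.201) [heading=240, draw]
BK 1.9: (-8.65,-19.201) -> (-7.7,-17.556) [heading=240, draw]
FD 2.9: (-7.7,-17.556) -> (-9.15,-20.067) [heading=240, draw]
LT 144: heading 240 -> 24
PU: pen up
BK 10.8: (-9.15,-20.067) -> (-19.016,-24.46) [heading=24, move]
LT 60: heading 24 -> 84
LT 30: heading 84 -> 114
RT 144: heading 114 -> 330
Final: pos=(-19.016,-24.46), heading=330, 4 segment(s) drawn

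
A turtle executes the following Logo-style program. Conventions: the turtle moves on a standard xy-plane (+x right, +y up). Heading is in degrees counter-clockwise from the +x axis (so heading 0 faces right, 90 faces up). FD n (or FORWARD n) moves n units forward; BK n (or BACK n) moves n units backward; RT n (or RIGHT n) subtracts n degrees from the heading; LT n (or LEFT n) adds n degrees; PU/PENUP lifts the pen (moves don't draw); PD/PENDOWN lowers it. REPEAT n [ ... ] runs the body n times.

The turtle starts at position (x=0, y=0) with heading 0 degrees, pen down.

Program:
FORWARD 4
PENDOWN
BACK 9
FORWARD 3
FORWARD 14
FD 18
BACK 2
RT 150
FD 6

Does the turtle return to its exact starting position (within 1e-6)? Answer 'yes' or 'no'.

Answer: no

Derivation:
Executing turtle program step by step:
Start: pos=(0,0), heading=0, pen down
FD 4: (0,0) -> (4,0) [heading=0, draw]
PD: pen down
BK 9: (4,0) -> (-5,0) [heading=0, draw]
FD 3: (-5,0) -> (-2,0) [heading=0, draw]
FD 14: (-2,0) -> (12,0) [heading=0, draw]
FD 18: (12,0) -> (30,0) [heading=0, draw]
BK 2: (30,0) -> (28,0) [heading=0, draw]
RT 150: heading 0 -> 210
FD 6: (28,0) -> (22.804,-3) [heading=210, draw]
Final: pos=(22.804,-3), heading=210, 7 segment(s) drawn

Start position: (0, 0)
Final position: (22.804, -3)
Distance = 23; >= 1e-6 -> NOT closed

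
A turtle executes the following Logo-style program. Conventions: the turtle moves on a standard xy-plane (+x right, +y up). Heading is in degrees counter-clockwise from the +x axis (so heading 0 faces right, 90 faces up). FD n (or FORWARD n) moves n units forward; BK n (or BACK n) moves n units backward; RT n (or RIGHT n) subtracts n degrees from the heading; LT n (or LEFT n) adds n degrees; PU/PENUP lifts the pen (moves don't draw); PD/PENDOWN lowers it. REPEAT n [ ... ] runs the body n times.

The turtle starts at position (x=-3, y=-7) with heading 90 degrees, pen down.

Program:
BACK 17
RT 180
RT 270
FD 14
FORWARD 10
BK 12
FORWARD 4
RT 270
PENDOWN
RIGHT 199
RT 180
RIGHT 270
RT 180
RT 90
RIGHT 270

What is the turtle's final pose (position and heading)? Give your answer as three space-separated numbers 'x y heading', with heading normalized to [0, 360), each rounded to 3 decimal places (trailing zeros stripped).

Executing turtle program step by step:
Start: pos=(-3,-7), heading=90, pen down
BK 17: (-3,-7) -> (-3,-24) [heading=90, draw]
RT 180: heading 90 -> 270
RT 270: heading 270 -> 0
FD 14: (-3,-24) -> (11,-24) [heading=0, draw]
FD 10: (11,-24) -> (21,-24) [heading=0, draw]
BK 12: (21,-24) -> (9,-24) [heading=0, draw]
FD 4: (9,-24) -> (13,-24) [heading=0, draw]
RT 270: heading 0 -> 90
PD: pen down
RT 199: heading 90 -> 251
RT 180: heading 251 -> 71
RT 270: heading 71 -> 161
RT 180: heading 161 -> 341
RT 90: heading 341 -> 251
RT 270: heading 251 -> 341
Final: pos=(13,-24), heading=341, 5 segment(s) drawn

Answer: 13 -24 341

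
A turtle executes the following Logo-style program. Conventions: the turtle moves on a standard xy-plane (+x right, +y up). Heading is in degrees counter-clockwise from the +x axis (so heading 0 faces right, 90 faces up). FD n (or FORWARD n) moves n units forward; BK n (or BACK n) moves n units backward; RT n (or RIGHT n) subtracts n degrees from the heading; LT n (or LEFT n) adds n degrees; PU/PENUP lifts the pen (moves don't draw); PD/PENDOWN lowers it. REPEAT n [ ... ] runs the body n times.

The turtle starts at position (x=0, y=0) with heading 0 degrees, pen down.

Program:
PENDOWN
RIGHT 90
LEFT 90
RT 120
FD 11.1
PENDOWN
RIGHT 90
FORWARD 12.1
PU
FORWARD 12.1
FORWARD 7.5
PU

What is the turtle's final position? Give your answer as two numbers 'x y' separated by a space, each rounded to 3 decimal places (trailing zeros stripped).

Answer: -33.003 6.237

Derivation:
Executing turtle program step by step:
Start: pos=(0,0), heading=0, pen down
PD: pen down
RT 90: heading 0 -> 270
LT 90: heading 270 -> 0
RT 120: heading 0 -> 240
FD 11.1: (0,0) -> (-5.55,-9.613) [heading=240, draw]
PD: pen down
RT 90: heading 240 -> 150
FD 12.1: (-5.55,-9.613) -> (-16.029,-3.563) [heading=150, draw]
PU: pen up
FD 12.1: (-16.029,-3.563) -> (-26.508,2.487) [heading=150, move]
FD 7.5: (-26.508,2.487) -> (-33.003,6.237) [heading=150, move]
PU: pen up
Final: pos=(-33.003,6.237), heading=150, 2 segment(s) drawn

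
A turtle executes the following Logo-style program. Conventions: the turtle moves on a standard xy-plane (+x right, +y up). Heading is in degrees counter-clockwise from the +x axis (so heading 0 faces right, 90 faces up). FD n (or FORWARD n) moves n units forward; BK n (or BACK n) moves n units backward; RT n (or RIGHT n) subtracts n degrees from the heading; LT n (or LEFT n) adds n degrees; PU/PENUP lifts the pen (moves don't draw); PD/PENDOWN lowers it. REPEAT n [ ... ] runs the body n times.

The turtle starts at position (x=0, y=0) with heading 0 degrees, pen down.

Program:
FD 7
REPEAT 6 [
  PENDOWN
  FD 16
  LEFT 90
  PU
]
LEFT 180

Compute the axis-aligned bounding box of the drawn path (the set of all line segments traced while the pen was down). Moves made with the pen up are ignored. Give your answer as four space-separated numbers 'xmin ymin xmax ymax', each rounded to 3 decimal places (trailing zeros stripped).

Answer: 0 0 23 16

Derivation:
Executing turtle program step by step:
Start: pos=(0,0), heading=0, pen down
FD 7: (0,0) -> (7,0) [heading=0, draw]
REPEAT 6 [
  -- iteration 1/6 --
  PD: pen down
  FD 16: (7,0) -> (23,0) [heading=0, draw]
  LT 90: heading 0 -> 90
  PU: pen up
  -- iteration 2/6 --
  PD: pen down
  FD 16: (23,0) -> (23,16) [heading=90, draw]
  LT 90: heading 90 -> 180
  PU: pen up
  -- iteration 3/6 --
  PD: pen down
  FD 16: (23,16) -> (7,16) [heading=180, draw]
  LT 90: heading 180 -> 270
  PU: pen up
  -- iteration 4/6 --
  PD: pen down
  FD 16: (7,16) -> (7,0) [heading=270, draw]
  LT 90: heading 270 -> 0
  PU: pen up
  -- iteration 5/6 --
  PD: pen down
  FD 16: (7,0) -> (23,0) [heading=0, draw]
  LT 90: heading 0 -> 90
  PU: pen up
  -- iteration 6/6 --
  PD: pen down
  FD 16: (23,0) -> (23,16) [heading=90, draw]
  LT 90: heading 90 -> 180
  PU: pen up
]
LT 180: heading 180 -> 0
Final: pos=(23,16), heading=0, 7 segment(s) drawn

Segment endpoints: x in {0, 7, 7, 23, 23}, y in {0, 0, 0, 16, 16}
xmin=0, ymin=0, xmax=23, ymax=16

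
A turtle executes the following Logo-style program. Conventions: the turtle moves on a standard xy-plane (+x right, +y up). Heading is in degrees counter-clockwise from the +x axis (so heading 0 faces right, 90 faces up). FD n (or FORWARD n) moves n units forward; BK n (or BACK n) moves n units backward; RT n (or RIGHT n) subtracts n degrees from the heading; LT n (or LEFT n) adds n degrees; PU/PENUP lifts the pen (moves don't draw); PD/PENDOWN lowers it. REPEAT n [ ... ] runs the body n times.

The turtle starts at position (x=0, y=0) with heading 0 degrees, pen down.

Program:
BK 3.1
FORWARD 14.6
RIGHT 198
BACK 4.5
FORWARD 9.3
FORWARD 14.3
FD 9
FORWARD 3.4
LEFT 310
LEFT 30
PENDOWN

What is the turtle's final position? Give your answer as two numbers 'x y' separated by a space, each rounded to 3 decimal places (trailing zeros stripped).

Executing turtle program step by step:
Start: pos=(0,0), heading=0, pen down
BK 3.1: (0,0) -> (-3.1,0) [heading=0, draw]
FD 14.6: (-3.1,0) -> (11.5,0) [heading=0, draw]
RT 198: heading 0 -> 162
BK 4.5: (11.5,0) -> (15.78,-1.391) [heading=162, draw]
FD 9.3: (15.78,-1.391) -> (6.935,1.483) [heading=162, draw]
FD 14.3: (6.935,1.483) -> (-6.665,5.902) [heading=162, draw]
FD 9: (-6.665,5.902) -> (-15.225,8.683) [heading=162, draw]
FD 3.4: (-15.225,8.683) -> (-18.458,9.734) [heading=162, draw]
LT 310: heading 162 -> 112
LT 30: heading 112 -> 142
PD: pen down
Final: pos=(-18.458,9.734), heading=142, 7 segment(s) drawn

Answer: -18.458 9.734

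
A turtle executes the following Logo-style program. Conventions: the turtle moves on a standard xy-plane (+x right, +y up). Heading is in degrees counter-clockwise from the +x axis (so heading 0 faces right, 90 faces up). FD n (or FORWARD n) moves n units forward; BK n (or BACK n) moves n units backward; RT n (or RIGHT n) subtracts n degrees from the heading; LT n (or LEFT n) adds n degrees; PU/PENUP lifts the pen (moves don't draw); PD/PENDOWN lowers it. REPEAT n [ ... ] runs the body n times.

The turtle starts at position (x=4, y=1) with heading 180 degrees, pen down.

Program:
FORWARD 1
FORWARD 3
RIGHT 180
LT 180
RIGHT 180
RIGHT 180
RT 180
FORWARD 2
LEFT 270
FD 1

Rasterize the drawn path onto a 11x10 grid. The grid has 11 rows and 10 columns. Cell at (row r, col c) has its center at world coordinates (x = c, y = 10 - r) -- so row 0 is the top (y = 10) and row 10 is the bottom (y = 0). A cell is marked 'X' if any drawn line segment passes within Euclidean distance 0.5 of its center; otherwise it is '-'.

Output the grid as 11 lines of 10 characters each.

Segment 0: (4,1) -> (3,1)
Segment 1: (3,1) -> (0,1)
Segment 2: (0,1) -> (2,1)
Segment 3: (2,1) -> (2,0)

Answer: ----------
----------
----------
----------
----------
----------
----------
----------
----------
XXXXX-----
--X-------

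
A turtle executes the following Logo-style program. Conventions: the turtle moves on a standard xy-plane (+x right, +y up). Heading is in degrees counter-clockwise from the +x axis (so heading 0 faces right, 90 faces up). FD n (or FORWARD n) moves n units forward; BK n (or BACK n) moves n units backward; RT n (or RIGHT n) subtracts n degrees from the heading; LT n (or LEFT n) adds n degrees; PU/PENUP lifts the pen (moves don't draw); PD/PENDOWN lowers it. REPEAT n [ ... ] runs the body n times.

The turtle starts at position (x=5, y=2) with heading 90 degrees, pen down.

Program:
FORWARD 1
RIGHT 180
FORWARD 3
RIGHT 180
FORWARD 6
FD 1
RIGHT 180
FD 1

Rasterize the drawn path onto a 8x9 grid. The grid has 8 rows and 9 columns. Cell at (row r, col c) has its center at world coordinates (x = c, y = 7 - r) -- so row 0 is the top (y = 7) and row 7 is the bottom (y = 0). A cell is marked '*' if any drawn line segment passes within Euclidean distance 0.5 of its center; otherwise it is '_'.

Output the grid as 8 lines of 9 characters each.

Answer: _____*___
_____*___
_____*___
_____*___
_____*___
_____*___
_____*___
_____*___

Derivation:
Segment 0: (5,2) -> (5,3)
Segment 1: (5,3) -> (5,0)
Segment 2: (5,0) -> (5,6)
Segment 3: (5,6) -> (5,7)
Segment 4: (5,7) -> (5,6)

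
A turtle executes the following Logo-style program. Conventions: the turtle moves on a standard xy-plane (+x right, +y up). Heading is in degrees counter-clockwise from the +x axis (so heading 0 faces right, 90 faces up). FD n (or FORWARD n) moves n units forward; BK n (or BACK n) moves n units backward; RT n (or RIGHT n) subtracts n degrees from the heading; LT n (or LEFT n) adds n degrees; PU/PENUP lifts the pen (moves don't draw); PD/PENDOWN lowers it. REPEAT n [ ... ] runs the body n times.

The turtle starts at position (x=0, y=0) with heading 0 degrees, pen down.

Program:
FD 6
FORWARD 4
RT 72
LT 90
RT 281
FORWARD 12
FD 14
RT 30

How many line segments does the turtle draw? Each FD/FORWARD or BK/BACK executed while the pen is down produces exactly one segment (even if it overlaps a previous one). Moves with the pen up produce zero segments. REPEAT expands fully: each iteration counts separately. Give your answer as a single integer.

Executing turtle program step by step:
Start: pos=(0,0), heading=0, pen down
FD 6: (0,0) -> (6,0) [heading=0, draw]
FD 4: (6,0) -> (10,0) [heading=0, draw]
RT 72: heading 0 -> 288
LT 90: heading 288 -> 18
RT 281: heading 18 -> 97
FD 12: (10,0) -> (8.538,11.911) [heading=97, draw]
FD 14: (8.538,11.911) -> (6.831,25.806) [heading=97, draw]
RT 30: heading 97 -> 67
Final: pos=(6.831,25.806), heading=67, 4 segment(s) drawn
Segments drawn: 4

Answer: 4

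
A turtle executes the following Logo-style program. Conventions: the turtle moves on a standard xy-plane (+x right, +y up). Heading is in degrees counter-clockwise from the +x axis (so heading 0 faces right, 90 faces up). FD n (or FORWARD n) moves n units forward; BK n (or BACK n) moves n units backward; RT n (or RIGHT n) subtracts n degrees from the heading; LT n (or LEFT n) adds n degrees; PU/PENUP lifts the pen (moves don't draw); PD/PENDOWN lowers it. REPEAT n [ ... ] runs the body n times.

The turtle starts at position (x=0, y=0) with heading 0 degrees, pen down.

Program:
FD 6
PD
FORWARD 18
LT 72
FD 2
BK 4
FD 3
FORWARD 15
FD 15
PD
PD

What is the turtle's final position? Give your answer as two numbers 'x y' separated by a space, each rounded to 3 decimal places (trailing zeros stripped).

Answer: 33.58 29.483

Derivation:
Executing turtle program step by step:
Start: pos=(0,0), heading=0, pen down
FD 6: (0,0) -> (6,0) [heading=0, draw]
PD: pen down
FD 18: (6,0) -> (24,0) [heading=0, draw]
LT 72: heading 0 -> 72
FD 2: (24,0) -> (24.618,1.902) [heading=72, draw]
BK 4: (24.618,1.902) -> (23.382,-1.902) [heading=72, draw]
FD 3: (23.382,-1.902) -> (24.309,0.951) [heading=72, draw]
FD 15: (24.309,0.951) -> (28.944,15.217) [heading=72, draw]
FD 15: (28.944,15.217) -> (33.58,29.483) [heading=72, draw]
PD: pen down
PD: pen down
Final: pos=(33.58,29.483), heading=72, 7 segment(s) drawn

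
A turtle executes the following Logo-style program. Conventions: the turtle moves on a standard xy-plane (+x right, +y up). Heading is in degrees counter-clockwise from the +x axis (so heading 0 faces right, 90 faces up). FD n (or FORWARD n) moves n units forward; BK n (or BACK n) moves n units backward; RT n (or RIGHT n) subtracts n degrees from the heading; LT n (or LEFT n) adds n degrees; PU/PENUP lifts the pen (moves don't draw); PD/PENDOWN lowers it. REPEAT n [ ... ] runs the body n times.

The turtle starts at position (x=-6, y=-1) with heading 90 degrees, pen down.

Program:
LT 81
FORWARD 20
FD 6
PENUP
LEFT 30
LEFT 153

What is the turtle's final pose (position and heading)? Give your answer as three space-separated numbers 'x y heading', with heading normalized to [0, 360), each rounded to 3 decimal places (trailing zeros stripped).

Answer: -31.68 3.067 354

Derivation:
Executing turtle program step by step:
Start: pos=(-6,-1), heading=90, pen down
LT 81: heading 90 -> 171
FD 20: (-6,-1) -> (-25.754,2.129) [heading=171, draw]
FD 6: (-25.754,2.129) -> (-31.68,3.067) [heading=171, draw]
PU: pen up
LT 30: heading 171 -> 201
LT 153: heading 201 -> 354
Final: pos=(-31.68,3.067), heading=354, 2 segment(s) drawn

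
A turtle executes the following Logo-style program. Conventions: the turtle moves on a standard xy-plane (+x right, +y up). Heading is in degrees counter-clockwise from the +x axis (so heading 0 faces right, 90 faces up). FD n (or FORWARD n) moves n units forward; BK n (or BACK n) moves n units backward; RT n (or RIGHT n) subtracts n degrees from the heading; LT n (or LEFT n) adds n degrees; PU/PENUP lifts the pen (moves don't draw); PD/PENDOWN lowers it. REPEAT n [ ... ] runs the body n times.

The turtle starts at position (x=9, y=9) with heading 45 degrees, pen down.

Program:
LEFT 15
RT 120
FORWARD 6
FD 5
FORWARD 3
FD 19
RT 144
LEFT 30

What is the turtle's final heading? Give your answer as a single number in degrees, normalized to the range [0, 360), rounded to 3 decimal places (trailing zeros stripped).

Executing turtle program step by step:
Start: pos=(9,9), heading=45, pen down
LT 15: heading 45 -> 60
RT 120: heading 60 -> 300
FD 6: (9,9) -> (12,3.804) [heading=300, draw]
FD 5: (12,3.804) -> (14.5,-0.526) [heading=300, draw]
FD 3: (14.5,-0.526) -> (16,-3.124) [heading=300, draw]
FD 19: (16,-3.124) -> (25.5,-19.579) [heading=300, draw]
RT 144: heading 300 -> 156
LT 30: heading 156 -> 186
Final: pos=(25.5,-19.579), heading=186, 4 segment(s) drawn

Answer: 186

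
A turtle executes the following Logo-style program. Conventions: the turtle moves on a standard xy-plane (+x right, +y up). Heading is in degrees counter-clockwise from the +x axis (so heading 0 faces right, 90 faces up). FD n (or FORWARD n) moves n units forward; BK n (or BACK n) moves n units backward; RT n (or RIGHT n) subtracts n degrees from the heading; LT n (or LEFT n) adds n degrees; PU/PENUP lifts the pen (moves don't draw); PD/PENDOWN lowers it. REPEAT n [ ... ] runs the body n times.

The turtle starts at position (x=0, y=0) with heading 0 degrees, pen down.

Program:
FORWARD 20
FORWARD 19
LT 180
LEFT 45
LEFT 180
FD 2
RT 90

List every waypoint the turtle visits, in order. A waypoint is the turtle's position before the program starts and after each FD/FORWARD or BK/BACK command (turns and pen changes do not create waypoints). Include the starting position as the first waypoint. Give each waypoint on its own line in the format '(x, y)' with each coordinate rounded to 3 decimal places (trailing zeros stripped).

Executing turtle program step by step:
Start: pos=(0,0), heading=0, pen down
FD 20: (0,0) -> (20,0) [heading=0, draw]
FD 19: (20,0) -> (39,0) [heading=0, draw]
LT 180: heading 0 -> 180
LT 45: heading 180 -> 225
LT 180: heading 225 -> 45
FD 2: (39,0) -> (40.414,1.414) [heading=45, draw]
RT 90: heading 45 -> 315
Final: pos=(40.414,1.414), heading=315, 3 segment(s) drawn
Waypoints (4 total):
(0, 0)
(20, 0)
(39, 0)
(40.414, 1.414)

Answer: (0, 0)
(20, 0)
(39, 0)
(40.414, 1.414)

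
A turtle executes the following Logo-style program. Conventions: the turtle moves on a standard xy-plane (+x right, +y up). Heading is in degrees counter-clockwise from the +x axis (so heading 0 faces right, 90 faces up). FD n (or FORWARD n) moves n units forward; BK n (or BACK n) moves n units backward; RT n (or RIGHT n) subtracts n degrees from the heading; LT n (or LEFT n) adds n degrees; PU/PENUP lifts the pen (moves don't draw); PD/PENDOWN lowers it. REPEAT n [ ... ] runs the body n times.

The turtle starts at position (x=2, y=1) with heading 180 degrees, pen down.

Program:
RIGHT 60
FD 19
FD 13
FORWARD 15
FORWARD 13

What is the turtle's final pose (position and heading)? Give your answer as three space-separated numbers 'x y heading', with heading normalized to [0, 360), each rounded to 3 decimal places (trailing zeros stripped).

Executing turtle program step by step:
Start: pos=(2,1), heading=180, pen down
RT 60: heading 180 -> 120
FD 19: (2,1) -> (-7.5,17.454) [heading=120, draw]
FD 13: (-7.5,17.454) -> (-14,28.713) [heading=120, draw]
FD 15: (-14,28.713) -> (-21.5,41.703) [heading=120, draw]
FD 13: (-21.5,41.703) -> (-28,52.962) [heading=120, draw]
Final: pos=(-28,52.962), heading=120, 4 segment(s) drawn

Answer: -28 52.962 120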